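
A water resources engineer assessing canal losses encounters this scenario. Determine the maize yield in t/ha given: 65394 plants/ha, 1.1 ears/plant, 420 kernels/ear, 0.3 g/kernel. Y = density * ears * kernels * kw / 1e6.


Y = density * ears * kernels * kw
  = 65394 * 1.1 * 420 * 0.3 g/ha
  = 9063608.40 g/ha
  = 9063.61 kg/ha = 9.06 t/ha


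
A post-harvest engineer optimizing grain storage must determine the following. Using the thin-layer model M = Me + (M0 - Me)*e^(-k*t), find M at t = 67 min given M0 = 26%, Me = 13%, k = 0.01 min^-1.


M = Me + (M0 - Me) * e^(-k*t)
  = 13 + (26 - 13) * e^(-0.01*67)
  = 13 + 13 * e^(-0.670)
  = 13 + 13 * 0.51171
  = 13 + 6.6522
  = 19.65%


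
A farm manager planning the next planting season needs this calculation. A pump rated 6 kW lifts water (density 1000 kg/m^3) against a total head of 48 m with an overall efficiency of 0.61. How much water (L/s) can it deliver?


Q = (P * 1000 * eta) / (rho * g * H)
  = (6 * 1000 * 0.61) / (1000 * 9.81 * 48)
  = 3660 / 470880
  = 0.00777 m^3/s = 7.77 L/s


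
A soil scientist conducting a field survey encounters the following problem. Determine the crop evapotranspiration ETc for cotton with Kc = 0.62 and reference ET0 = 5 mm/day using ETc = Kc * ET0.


ETc = Kc * ET0
    = 0.62 * 5
    = 3.10 mm/day


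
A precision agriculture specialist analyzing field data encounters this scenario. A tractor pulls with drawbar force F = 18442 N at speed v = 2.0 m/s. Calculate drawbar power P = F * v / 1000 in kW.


P = F * v / 1000
  = 18442 * 2.0 / 1000
  = 36884 / 1000
  = 36.88 kW


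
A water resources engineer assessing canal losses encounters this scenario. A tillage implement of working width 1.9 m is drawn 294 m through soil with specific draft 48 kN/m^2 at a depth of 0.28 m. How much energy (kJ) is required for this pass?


E = k * d * w * L
  = 48 * 0.28 * 1.9 * 294
  = 7507.58 kJ


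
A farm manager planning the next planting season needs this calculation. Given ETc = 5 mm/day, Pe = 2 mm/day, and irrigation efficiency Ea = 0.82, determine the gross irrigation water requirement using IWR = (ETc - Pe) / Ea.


IWR = (ETc - Pe) / Ea
    = (5 - 2) / 0.82
    = 3 / 0.82
    = 3.66 mm/day


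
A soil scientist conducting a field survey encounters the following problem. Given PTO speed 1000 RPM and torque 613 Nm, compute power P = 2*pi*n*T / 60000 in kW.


P = 2*pi*n*T / 60000
  = 2*pi * 1000 * 613 / 60000
  = 3851592.59 / 60000
  = 64.19 kW


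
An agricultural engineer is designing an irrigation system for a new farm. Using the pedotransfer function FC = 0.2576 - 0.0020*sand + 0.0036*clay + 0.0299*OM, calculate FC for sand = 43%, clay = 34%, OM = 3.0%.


FC = 0.2576 - 0.0020*43 + 0.0036*34 + 0.0299*3.0
   = 0.2576 - 0.0860 + 0.1224 + 0.0897
   = 0.3837


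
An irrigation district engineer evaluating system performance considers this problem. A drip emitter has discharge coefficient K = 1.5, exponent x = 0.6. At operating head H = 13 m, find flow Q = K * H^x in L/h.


Q = K * H^x
  = 1.5 * 13^0.6
  = 1.5 * 4.6598
  = 6.99 L/h


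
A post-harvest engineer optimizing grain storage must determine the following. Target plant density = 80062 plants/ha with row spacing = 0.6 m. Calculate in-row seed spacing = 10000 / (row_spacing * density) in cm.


spacing = 10000 / (row_sp * density)
        = 10000 / (0.6 * 80062)
        = 10000 / 48037.20
        = 0.20817 m = 20.82 cm


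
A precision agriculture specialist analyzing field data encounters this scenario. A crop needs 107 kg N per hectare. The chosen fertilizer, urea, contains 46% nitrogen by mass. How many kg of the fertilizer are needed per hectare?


Rate = N_required / (N_content / 100)
     = 107 / (46 / 100)
     = 107 / 0.46
     = 232.61 kg/ha


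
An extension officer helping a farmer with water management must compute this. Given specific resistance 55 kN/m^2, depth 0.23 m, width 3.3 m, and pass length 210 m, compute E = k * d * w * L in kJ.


E = k * d * w * L
  = 55 * 0.23 * 3.3 * 210
  = 8766.45 kJ


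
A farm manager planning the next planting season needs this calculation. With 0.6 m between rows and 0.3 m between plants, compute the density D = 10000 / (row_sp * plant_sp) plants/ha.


D = 10000 / (row_sp * plant_sp)
  = 10000 / (0.6 * 0.3)
  = 10000 / 0.1800
  = 55555.56 plants/ha


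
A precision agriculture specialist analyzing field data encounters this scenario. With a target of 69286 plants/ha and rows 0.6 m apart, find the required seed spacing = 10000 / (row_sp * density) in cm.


spacing = 10000 / (row_sp * density)
        = 10000 / (0.6 * 69286)
        = 10000 / 41571.60
        = 0.24055 m = 24.05 cm


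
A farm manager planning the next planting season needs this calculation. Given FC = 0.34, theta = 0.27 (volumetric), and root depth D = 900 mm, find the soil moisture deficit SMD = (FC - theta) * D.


SMD = (FC - theta) * D
    = (0.34 - 0.27) * 900
    = 0.070 * 900
    = 63 mm


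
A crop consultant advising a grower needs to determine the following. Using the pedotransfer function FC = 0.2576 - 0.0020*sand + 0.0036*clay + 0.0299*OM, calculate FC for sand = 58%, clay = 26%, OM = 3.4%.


FC = 0.2576 - 0.0020*58 + 0.0036*26 + 0.0299*3.4
   = 0.2576 - 0.1160 + 0.0936 + 0.1017
   = 0.3369


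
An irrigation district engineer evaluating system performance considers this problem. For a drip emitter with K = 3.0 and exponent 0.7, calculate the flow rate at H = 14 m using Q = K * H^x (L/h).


Q = K * H^x
  = 3.0 * 14^0.7
  = 3.0 * 6.3429
  = 19.03 L/h


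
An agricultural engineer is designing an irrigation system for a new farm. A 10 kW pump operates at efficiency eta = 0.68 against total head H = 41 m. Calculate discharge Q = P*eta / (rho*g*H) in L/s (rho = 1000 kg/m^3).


Q = (P * 1000 * eta) / (rho * g * H)
  = (10 * 1000 * 0.68) / (1000 * 9.81 * 41)
  = 6800 / 402210
  = 0.01691 m^3/s = 16.91 L/s


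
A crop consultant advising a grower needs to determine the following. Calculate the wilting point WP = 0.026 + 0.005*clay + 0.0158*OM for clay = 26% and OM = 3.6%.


WP = 0.026 + 0.005*26 + 0.0158*3.6
   = 0.026 + 0.1300 + 0.0569
   = 0.2129


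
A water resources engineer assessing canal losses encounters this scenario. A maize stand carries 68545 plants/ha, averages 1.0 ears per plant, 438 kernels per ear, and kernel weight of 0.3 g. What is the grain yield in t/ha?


Y = density * ears * kernels * kw
  = 68545 * 1.0 * 438 * 0.3 g/ha
  = 9006813 g/ha
  = 9006.81 kg/ha = 9.01 t/ha


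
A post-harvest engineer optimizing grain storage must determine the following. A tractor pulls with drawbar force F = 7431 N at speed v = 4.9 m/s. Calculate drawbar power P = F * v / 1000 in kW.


P = F * v / 1000
  = 7431 * 4.9 / 1000
  = 36411.90 / 1000
  = 36.41 kW


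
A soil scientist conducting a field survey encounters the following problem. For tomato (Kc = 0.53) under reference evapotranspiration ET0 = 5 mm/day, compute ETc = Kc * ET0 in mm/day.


ETc = Kc * ET0
    = 0.53 * 5
    = 2.65 mm/day


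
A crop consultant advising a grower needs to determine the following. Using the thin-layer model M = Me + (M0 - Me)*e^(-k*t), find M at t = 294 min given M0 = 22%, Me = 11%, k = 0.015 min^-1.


M = Me + (M0 - Me) * e^(-k*t)
  = 11 + (22 - 11) * e^(-0.015*294)
  = 11 + 11 * e^(-4.410)
  = 11 + 11 * 0.01216
  = 11 + 0.1337
  = 11.13%


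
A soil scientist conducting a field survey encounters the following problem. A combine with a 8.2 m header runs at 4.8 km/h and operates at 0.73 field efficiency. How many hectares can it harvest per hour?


C = w * v * eta_f / 10
  = 8.2 * 4.8 * 0.73 / 10
  = 28.73 / 10
  = 2.87 ha/h


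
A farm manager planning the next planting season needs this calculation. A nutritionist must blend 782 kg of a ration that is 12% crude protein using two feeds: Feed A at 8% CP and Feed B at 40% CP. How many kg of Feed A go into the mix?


parts_A = CP_b - target = 40 - 12 = 28
parts_B = target - CP_a = 12 - 8 = 4
total_parts = 28 + 4 = 32
Feed A = 782 * 28 / 32 = 684.25 kg
Feed B = 782 * 4 / 32 = 97.75 kg

684.25 kg


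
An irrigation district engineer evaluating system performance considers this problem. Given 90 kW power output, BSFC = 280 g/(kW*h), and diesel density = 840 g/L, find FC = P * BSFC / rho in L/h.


FC = P * BSFC / rho_fuel
   = 90 * 280 / 840
   = 25200 / 840
   = 30 L/h


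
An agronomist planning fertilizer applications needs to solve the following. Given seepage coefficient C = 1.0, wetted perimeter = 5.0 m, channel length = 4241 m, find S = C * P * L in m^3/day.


S = C * P * L
  = 1.0 * 5.0 * 4241
  = 21205 m^3/day


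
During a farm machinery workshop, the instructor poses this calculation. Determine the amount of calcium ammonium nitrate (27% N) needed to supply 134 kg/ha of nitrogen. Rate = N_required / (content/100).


Rate = N_required / (N_content / 100)
     = 134 / (27 / 100)
     = 134 / 0.27
     = 496.30 kg/ha


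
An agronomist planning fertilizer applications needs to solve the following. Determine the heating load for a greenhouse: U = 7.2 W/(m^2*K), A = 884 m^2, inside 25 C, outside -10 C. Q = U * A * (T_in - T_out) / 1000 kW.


dT = 25 - (-10) = 35 K
Q = U * A * dT
  = 7.2 * 884 * 35
  = 222768 W = 222.77 kW


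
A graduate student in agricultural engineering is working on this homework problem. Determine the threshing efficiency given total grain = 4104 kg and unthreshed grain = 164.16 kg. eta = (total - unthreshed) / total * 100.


eta = (total - unthreshed) / total * 100
    = (4104 - 164.16) / 4104 * 100
    = 3939.84 / 4104 * 100
    = 96%


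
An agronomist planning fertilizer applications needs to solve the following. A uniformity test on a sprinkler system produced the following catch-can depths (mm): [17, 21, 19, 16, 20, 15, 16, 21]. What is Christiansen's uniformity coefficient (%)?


xbar = 145 / 8 = 18.125
sum|xi - xbar| = 17
CU = 100 * (1 - 17 / (8 * 18.125))
   = 100 * (1 - 0.1172)
   = 88.28%


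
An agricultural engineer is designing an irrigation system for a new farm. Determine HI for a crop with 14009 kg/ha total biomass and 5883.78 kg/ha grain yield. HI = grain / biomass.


HI = grain_yield / biomass
   = 5883.78 / 14009
   = 0.42


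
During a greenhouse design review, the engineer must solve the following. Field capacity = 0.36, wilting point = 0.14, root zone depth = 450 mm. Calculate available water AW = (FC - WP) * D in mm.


AW = (FC - WP) * D
   = (0.36 - 0.14) * 450
   = 0.22 * 450
   = 99 mm


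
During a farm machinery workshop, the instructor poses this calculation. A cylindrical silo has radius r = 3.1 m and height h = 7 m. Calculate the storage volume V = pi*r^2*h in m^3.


V = pi * r^2 * h
  = pi * 3.1^2 * 7
  = pi * 9.61 * 7
  = 211.33 m^3


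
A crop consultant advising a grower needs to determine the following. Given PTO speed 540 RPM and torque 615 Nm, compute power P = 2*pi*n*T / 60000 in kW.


P = 2*pi*n*T / 60000
  = 2*pi * 540 * 615 / 60000
  = 2086645.84 / 60000
  = 34.78 kW


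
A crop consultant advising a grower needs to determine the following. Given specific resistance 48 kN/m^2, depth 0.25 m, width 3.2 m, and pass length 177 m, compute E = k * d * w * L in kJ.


E = k * d * w * L
  = 48 * 0.25 * 3.2 * 177
  = 6796.80 kJ


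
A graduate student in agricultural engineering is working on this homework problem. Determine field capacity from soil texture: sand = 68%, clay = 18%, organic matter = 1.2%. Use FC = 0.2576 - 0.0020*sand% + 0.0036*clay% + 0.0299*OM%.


FC = 0.2576 - 0.0020*68 + 0.0036*18 + 0.0299*1.2
   = 0.2576 - 0.1360 + 0.0648 + 0.0359
   = 0.2223


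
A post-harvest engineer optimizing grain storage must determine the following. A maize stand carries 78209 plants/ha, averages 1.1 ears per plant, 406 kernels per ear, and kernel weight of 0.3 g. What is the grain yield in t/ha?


Y = density * ears * kernels * kw
  = 78209 * 1.1 * 406 * 0.3 g/ha
  = 10478441.82 g/ha
  = 10478.44 kg/ha = 10.48 t/ha


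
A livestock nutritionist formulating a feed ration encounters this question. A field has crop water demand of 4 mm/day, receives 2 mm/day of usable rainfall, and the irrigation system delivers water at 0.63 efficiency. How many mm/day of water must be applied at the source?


IWR = (ETc - Pe) / Ea
    = (4 - 2) / 0.63
    = 2 / 0.63
    = 3.17 mm/day


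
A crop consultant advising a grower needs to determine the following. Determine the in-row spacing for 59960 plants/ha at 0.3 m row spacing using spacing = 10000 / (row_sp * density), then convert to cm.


spacing = 10000 / (row_sp * density)
        = 10000 / (0.3 * 59960)
        = 10000 / 17988
        = 0.55593 m = 55.59 cm


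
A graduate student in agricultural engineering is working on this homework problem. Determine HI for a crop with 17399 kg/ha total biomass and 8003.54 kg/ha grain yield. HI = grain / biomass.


HI = grain_yield / biomass
   = 8003.54 / 17399
   = 0.46


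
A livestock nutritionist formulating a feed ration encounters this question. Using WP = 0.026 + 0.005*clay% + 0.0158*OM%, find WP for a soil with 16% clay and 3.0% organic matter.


WP = 0.026 + 0.005*16 + 0.0158*3.0
   = 0.026 + 0.0800 + 0.0474
   = 0.1534


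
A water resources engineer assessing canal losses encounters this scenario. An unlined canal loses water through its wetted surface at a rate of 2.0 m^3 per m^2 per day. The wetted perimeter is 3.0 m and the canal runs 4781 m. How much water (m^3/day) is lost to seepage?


S = C * P * L
  = 2.0 * 3.0 * 4781
  = 28686 m^3/day


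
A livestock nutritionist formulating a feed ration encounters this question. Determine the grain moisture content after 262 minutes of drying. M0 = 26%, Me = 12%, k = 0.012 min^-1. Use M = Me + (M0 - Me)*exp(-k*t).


M = Me + (M0 - Me) * e^(-k*t)
  = 12 + (26 - 12) * e^(-0.012*262)
  = 12 + 14 * e^(-3.144)
  = 12 + 14 * 0.04311
  = 12 + 0.6035
  = 12.60%


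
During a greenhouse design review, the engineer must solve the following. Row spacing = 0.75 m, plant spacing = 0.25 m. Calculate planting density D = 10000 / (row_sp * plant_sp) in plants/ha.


D = 10000 / (row_sp * plant_sp)
  = 10000 / (0.75 * 0.25)
  = 10000 / 0.1875
  = 53333.33 plants/ha


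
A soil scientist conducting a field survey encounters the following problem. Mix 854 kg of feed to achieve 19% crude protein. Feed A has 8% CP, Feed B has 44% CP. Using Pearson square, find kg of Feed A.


parts_A = CP_b - target = 44 - 19 = 25
parts_B = target - CP_a = 19 - 8 = 11
total_parts = 25 + 11 = 36
Feed A = 854 * 25 / 36 = 593.06 kg
Feed B = 854 * 11 / 36 = 260.94 kg

593.06 kg


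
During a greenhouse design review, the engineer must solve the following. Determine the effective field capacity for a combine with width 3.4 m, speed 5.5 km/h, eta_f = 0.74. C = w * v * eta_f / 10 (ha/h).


C = w * v * eta_f / 10
  = 3.4 * 5.5 * 0.74 / 10
  = 13.84 / 10
  = 1.38 ha/h


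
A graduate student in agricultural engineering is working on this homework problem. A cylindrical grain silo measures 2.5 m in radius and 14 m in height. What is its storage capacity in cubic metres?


V = pi * r^2 * h
  = pi * 2.5^2 * 14
  = pi * 6.25 * 14
  = 274.89 m^3


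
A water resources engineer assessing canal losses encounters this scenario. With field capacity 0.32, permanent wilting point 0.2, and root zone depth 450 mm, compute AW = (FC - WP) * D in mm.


AW = (FC - WP) * D
   = (0.32 - 0.2) * 450
   = 0.12 * 450
   = 54 mm


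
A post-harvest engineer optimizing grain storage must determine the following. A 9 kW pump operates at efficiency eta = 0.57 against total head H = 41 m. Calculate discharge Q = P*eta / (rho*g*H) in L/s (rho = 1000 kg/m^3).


Q = (P * 1000 * eta) / (rho * g * H)
  = (9 * 1000 * 0.57) / (1000 * 9.81 * 41)
  = 5130 / 402210
  = 0.01275 m^3/s = 12.75 L/s


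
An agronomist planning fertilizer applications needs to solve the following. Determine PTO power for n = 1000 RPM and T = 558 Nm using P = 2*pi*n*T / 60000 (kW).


P = 2*pi*n*T / 60000
  = 2*pi * 1000 * 558 / 60000
  = 3506017.40 / 60000
  = 58.43 kW


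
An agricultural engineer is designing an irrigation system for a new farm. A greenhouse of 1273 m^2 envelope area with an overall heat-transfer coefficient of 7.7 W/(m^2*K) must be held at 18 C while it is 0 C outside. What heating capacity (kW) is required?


dT = 18 - (0) = 18 K
Q = U * A * dT
  = 7.7 * 1273 * 18
  = 176437.80 W = 176.44 kW


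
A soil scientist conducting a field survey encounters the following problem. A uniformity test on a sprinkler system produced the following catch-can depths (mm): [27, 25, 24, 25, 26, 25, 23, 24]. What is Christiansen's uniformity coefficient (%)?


xbar = 199 / 8 = 24.875
sum|xi - xbar| = 7.250
CU = 100 * (1 - 7.250 / (8 * 24.875))
   = 100 * (1 - 0.0364)
   = 96.36%


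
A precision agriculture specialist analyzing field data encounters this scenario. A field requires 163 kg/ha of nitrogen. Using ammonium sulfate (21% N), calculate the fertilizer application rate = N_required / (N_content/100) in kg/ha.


Rate = N_required / (N_content / 100)
     = 163 / (21 / 100)
     = 163 / 0.21
     = 776.19 kg/ha


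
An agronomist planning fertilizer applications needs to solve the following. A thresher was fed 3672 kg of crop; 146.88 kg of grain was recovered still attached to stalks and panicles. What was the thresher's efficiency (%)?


eta = (total - unthreshed) / total * 100
    = (3672 - 146.88) / 3672 * 100
    = 3525.12 / 3672 * 100
    = 96%


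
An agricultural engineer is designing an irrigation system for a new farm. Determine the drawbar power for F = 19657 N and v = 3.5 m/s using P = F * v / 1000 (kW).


P = F * v / 1000
  = 19657 * 3.5 / 1000
  = 68799.50 / 1000
  = 68.80 kW


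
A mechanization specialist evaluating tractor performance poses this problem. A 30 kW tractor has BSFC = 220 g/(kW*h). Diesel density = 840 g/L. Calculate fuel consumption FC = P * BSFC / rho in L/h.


FC = P * BSFC / rho_fuel
   = 30 * 220 / 840
   = 6600 / 840
   = 7.86 L/h


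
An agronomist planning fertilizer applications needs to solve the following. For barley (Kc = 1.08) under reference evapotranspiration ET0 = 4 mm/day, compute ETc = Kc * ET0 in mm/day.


ETc = Kc * ET0
    = 1.08 * 4
    = 4.32 mm/day


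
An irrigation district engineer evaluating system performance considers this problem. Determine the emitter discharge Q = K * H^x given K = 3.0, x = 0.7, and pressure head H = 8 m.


Q = K * H^x
  = 3.0 * 8^0.7
  = 3.0 * 4.2871
  = 12.86 L/h


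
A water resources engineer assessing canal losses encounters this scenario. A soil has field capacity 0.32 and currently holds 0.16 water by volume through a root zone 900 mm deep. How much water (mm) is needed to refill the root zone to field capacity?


SMD = (FC - theta) * D
    = (0.32 - 0.16) * 900
    = 0.160 * 900
    = 144 mm


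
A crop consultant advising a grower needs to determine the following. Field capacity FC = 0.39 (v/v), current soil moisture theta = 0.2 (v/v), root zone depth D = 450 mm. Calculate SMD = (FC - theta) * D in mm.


SMD = (FC - theta) * D
    = (0.39 - 0.2) * 450
    = 0.190 * 450
    = 85.50 mm


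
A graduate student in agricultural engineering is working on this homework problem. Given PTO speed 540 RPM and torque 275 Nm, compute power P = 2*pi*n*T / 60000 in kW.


P = 2*pi*n*T / 60000
  = 2*pi * 540 * 275 / 60000
  = 933053.02 / 60000
  = 15.55 kW


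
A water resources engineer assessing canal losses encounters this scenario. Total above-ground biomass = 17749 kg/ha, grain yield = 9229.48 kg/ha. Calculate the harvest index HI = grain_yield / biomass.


HI = grain_yield / biomass
   = 9229.48 / 17749
   = 0.52


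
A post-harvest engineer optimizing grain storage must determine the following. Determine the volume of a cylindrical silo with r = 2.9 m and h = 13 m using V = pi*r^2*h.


V = pi * r^2 * h
  = pi * 2.9^2 * 13
  = pi * 8.41 * 13
  = 343.47 m^3


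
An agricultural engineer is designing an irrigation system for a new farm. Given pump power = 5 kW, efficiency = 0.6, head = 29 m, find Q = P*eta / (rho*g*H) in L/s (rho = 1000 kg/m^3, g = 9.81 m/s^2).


Q = (P * 1000 * eta) / (rho * g * H)
  = (5 * 1000 * 0.6) / (1000 * 9.81 * 29)
  = 3000 / 284490
  = 0.01055 m^3/s = 10.55 L/s


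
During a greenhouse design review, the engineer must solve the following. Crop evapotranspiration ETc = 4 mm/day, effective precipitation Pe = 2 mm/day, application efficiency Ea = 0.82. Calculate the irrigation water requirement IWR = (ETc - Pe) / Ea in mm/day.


IWR = (ETc - Pe) / Ea
    = (4 - 2) / 0.82
    = 2 / 0.82
    = 2.44 mm/day


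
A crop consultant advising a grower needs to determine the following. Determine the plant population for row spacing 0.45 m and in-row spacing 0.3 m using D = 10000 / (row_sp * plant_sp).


D = 10000 / (row_sp * plant_sp)
  = 10000 / (0.45 * 0.3)
  = 10000 / 0.1350
  = 74074.07 plants/ha


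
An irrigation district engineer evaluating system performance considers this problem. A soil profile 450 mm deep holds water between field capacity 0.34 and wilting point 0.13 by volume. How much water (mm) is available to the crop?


AW = (FC - WP) * D
   = (0.34 - 0.13) * 450
   = 0.21 * 450
   = 94.50 mm


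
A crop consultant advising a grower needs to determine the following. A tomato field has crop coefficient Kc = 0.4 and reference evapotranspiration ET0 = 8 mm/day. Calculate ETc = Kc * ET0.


ETc = Kc * ET0
    = 0.4 * 8
    = 3.20 mm/day


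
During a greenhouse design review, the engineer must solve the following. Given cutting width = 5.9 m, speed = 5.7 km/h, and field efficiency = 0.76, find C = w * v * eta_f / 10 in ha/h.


C = w * v * eta_f / 10
  = 5.9 * 5.7 * 0.76 / 10
  = 25.56 / 10
  = 2.56 ha/h


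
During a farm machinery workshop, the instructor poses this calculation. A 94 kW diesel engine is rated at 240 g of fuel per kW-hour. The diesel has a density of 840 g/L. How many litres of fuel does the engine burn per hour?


FC = P * BSFC / rho_fuel
   = 94 * 240 / 840
   = 22560 / 840
   = 26.86 L/h


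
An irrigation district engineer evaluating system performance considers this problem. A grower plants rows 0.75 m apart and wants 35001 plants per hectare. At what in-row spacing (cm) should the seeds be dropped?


spacing = 10000 / (row_sp * density)
        = 10000 / (0.75 * 35001)
        = 10000 / 26250.75
        = 0.38094 m = 38.09 cm


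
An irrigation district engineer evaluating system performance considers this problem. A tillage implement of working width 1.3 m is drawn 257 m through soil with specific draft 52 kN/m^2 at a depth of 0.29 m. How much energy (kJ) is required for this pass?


E = k * d * w * L
  = 52 * 0.29 * 1.3 * 257
  = 5038.23 kJ


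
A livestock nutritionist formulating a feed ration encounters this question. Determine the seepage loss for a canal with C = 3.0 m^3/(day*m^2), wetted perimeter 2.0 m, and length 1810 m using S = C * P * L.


S = C * P * L
  = 3.0 * 2.0 * 1810
  = 10860 m^3/day


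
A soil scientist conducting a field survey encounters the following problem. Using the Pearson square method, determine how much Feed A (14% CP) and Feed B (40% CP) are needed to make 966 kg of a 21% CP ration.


parts_A = CP_b - target = 40 - 21 = 19
parts_B = target - CP_a = 21 - 14 = 7
total_parts = 19 + 7 = 26
Feed A = 966 * 19 / 26 = 705.92 kg
Feed B = 966 * 7 / 26 = 260.08 kg

705.92 kg


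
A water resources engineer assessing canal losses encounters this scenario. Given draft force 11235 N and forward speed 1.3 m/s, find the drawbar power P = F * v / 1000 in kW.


P = F * v / 1000
  = 11235 * 1.3 / 1000
  = 14605.50 / 1000
  = 14.61 kW


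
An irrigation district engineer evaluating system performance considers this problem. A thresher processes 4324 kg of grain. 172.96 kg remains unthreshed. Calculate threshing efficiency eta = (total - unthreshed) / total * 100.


eta = (total - unthreshed) / total * 100
    = (4324 - 172.96) / 4324 * 100
    = 4151.04 / 4324 * 100
    = 96%


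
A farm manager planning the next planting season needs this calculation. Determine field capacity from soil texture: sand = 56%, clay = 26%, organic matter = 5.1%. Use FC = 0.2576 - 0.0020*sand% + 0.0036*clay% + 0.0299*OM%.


FC = 0.2576 - 0.0020*56 + 0.0036*26 + 0.0299*5.1
   = 0.2576 - 0.1120 + 0.0936 + 0.1525
   = 0.3917


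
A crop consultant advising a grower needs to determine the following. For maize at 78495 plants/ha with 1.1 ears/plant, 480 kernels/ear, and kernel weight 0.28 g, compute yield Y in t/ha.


Y = density * ears * kernels * kw
  = 78495 * 1.1 * 480 * 0.28 g/ha
  = 11604700.80 g/ha
  = 11604.70 kg/ha = 11.60 t/ha


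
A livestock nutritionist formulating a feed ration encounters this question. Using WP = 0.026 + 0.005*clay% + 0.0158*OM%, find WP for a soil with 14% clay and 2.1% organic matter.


WP = 0.026 + 0.005*14 + 0.0158*2.1
   = 0.026 + 0.0700 + 0.0332
   = 0.1292


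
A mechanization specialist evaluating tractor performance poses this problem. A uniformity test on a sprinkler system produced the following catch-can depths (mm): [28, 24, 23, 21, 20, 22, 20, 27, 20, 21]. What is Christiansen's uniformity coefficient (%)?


xbar = 226 / 10 = 22.600
sum|xi - xbar| = 23.200
CU = 100 * (1 - 23.200 / (10 * 22.600))
   = 100 * (1 - 0.1027)
   = 89.73%


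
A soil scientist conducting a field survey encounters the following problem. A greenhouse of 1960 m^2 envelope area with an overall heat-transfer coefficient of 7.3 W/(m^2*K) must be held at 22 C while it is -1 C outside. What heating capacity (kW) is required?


dT = 22 - (-1) = 23 K
Q = U * A * dT
  = 7.3 * 1960 * 23
  = 329084 W = 329.08 kW


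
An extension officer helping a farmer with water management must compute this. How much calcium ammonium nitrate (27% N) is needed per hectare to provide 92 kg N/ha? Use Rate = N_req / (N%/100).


Rate = N_required / (N_content / 100)
     = 92 / (27 / 100)
     = 92 / 0.27
     = 340.74 kg/ha


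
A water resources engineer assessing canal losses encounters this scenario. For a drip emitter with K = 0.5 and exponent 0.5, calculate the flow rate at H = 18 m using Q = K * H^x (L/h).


Q = K * H^x
  = 0.5 * 18^0.5
  = 0.5 * 4.2426
  = 2.12 L/h


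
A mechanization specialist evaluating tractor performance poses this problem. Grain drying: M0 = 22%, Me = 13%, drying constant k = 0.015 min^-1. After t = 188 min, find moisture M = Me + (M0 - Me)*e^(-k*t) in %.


M = Me + (M0 - Me) * e^(-k*t)
  = 13 + (22 - 13) * e^(-0.015*188)
  = 13 + 9 * e^(-2.820)
  = 13 + 9 * 0.05961
  = 13 + 0.5365
  = 13.54%


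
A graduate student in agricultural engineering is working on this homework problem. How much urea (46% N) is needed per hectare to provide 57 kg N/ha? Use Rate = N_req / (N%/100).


Rate = N_required / (N_content / 100)
     = 57 / (46 / 100)
     = 57 / 0.46
     = 123.91 kg/ha


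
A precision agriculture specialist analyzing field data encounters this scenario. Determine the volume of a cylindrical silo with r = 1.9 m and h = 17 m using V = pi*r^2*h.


V = pi * r^2 * h
  = pi * 1.9^2 * 17
  = pi * 3.61 * 17
  = 192.80 m^3


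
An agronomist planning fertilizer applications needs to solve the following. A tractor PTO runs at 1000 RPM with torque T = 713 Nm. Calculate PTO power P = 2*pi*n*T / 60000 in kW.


P = 2*pi*n*T / 60000
  = 2*pi * 1000 * 713 / 60000
  = 4479911.12 / 60000
  = 74.67 kW


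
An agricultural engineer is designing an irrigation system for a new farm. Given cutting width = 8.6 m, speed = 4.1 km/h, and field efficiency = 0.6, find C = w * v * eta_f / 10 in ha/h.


C = w * v * eta_f / 10
  = 8.6 * 4.1 * 0.6 / 10
  = 21.16 / 10
  = 2.12 ha/h


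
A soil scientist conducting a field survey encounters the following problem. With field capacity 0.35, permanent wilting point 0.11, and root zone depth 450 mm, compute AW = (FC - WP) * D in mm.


AW = (FC - WP) * D
   = (0.35 - 0.11) * 450
   = 0.24 * 450
   = 108 mm


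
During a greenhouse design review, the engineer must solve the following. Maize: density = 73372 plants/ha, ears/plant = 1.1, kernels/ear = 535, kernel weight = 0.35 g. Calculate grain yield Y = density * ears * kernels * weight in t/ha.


Y = density * ears * kernels * kw
  = 73372 * 1.1 * 535 * 0.35 g/ha
  = 15112797.70 g/ha
  = 15112.80 kg/ha = 15.11 t/ha


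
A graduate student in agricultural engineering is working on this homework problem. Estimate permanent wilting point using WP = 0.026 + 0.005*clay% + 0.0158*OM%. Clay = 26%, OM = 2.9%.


WP = 0.026 + 0.005*26 + 0.0158*2.9
   = 0.026 + 0.1300 + 0.0458
   = 0.2018


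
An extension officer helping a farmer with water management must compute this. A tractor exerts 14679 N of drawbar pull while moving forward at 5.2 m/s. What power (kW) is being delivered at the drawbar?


P = F * v / 1000
  = 14679 * 5.2 / 1000
  = 76330.80 / 1000
  = 76.33 kW


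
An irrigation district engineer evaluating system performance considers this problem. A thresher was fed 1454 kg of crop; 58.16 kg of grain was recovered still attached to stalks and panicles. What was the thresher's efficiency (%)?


eta = (total - unthreshed) / total * 100
    = (1454 - 58.16) / 1454 * 100
    = 1395.84 / 1454 * 100
    = 96%


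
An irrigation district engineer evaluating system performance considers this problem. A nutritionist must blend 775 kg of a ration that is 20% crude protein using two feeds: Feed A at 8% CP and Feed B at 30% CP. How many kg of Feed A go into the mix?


parts_A = CP_b - target = 30 - 20 = 10
parts_B = target - CP_a = 20 - 8 = 12
total_parts = 10 + 12 = 22
Feed A = 775 * 10 / 22 = 352.27 kg
Feed B = 775 * 12 / 22 = 422.73 kg

352.27 kg


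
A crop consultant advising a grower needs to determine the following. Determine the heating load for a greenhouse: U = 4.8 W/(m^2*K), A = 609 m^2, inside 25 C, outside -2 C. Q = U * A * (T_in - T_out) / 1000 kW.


dT = 25 - (-2) = 27 K
Q = U * A * dT
  = 4.8 * 609 * 27
  = 78926.40 W = 78.93 kW


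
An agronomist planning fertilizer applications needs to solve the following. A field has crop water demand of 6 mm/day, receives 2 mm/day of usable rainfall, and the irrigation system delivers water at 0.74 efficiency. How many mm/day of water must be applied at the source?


IWR = (ETc - Pe) / Ea
    = (6 - 2) / 0.74
    = 4 / 0.74
    = 5.41 mm/day


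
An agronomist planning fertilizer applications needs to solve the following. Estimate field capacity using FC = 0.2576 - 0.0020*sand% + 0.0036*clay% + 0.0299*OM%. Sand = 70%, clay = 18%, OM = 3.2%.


FC = 0.2576 - 0.0020*70 + 0.0036*18 + 0.0299*3.2
   = 0.2576 - 0.1400 + 0.0648 + 0.0957
   = 0.2781


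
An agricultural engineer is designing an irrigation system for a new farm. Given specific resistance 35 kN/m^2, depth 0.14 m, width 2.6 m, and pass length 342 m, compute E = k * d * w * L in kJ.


E = k * d * w * L
  = 35 * 0.14 * 2.6 * 342
  = 4357.08 kJ


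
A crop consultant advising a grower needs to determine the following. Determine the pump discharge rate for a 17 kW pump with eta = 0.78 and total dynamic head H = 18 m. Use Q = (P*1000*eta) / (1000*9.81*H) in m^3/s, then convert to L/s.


Q = (P * 1000 * eta) / (rho * g * H)
  = (17 * 1000 * 0.78) / (1000 * 9.81 * 18)
  = 13260 / 176580
  = 0.07509 m^3/s = 75.09 L/s


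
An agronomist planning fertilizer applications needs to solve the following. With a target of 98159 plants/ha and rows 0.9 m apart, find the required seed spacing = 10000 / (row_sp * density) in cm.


spacing = 10000 / (row_sp * density)
        = 10000 / (0.9 * 98159)
        = 10000 / 88343.10
        = 0.11320 m = 11.32 cm


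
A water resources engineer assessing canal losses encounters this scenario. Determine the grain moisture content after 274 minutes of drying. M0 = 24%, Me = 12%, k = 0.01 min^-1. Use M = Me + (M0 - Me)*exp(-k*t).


M = Me + (M0 - Me) * e^(-k*t)
  = 12 + (24 - 12) * e^(-0.01*274)
  = 12 + 12 * e^(-2.740)
  = 12 + 12 * 0.06457
  = 12 + 0.7748
  = 12.77%


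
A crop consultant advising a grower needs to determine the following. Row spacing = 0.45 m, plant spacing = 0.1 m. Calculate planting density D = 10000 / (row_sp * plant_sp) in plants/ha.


D = 10000 / (row_sp * plant_sp)
  = 10000 / (0.45 * 0.1)
  = 10000 / 0.0450
  = 222222.22 plants/ha


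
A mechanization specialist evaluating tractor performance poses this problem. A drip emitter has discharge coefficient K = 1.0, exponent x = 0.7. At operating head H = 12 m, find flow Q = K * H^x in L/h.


Q = K * H^x
  = 1.0 * 12^0.7
  = 1.0 * 5.6941
  = 5.69 L/h


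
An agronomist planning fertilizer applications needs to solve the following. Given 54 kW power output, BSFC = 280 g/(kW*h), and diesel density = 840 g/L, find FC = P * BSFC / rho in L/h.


FC = P * BSFC / rho_fuel
   = 54 * 280 / 840
   = 15120 / 840
   = 18 L/h


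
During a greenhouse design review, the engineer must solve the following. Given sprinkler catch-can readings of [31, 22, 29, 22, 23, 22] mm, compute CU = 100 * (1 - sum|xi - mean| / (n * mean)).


xbar = 149 / 6 = 24.833
sum|xi - xbar| = 20.667
CU = 100 * (1 - 20.667 / (6 * 24.833))
   = 100 * (1 - 0.1387)
   = 86.13%


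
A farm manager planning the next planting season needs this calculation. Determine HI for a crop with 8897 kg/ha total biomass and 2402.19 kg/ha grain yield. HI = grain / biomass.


HI = grain_yield / biomass
   = 2402.19 / 8897
   = 0.27


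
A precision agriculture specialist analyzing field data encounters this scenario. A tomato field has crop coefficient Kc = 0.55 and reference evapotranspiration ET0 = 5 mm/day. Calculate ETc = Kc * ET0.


ETc = Kc * ET0
    = 0.55 * 5
    = 2.75 mm/day


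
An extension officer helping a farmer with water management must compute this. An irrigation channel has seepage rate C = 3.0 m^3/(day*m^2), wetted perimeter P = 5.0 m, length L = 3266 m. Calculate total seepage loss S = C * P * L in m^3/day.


S = C * P * L
  = 3.0 * 5.0 * 3266
  = 48990 m^3/day


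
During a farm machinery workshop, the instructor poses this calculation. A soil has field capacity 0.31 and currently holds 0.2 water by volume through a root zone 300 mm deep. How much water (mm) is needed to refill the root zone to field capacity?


SMD = (FC - theta) * D
    = (0.31 - 0.2) * 300
    = 0.110 * 300
    = 33 mm


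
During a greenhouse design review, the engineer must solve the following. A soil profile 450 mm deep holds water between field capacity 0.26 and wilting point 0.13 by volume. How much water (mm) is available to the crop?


AW = (FC - WP) * D
   = (0.26 - 0.13) * 450
   = 0.13 * 450
   = 58.50 mm


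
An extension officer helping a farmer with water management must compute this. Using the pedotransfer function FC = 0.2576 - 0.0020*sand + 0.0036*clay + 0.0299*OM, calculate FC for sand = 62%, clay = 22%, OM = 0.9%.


FC = 0.2576 - 0.0020*62 + 0.0036*22 + 0.0299*0.9
   = 0.2576 - 0.1240 + 0.0792 + 0.0269
   = 0.2397


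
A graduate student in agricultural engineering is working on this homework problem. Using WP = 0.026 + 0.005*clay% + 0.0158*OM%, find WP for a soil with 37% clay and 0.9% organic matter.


WP = 0.026 + 0.005*37 + 0.0158*0.9
   = 0.026 + 0.1850 + 0.0142
   = 0.2252


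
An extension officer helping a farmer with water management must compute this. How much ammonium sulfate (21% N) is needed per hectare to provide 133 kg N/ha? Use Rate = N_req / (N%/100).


Rate = N_required / (N_content / 100)
     = 133 / (21 / 100)
     = 133 / 0.21
     = 633.33 kg/ha


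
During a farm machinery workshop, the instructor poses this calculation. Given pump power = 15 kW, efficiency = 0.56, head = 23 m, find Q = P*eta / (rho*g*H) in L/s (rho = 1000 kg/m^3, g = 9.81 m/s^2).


Q = (P * 1000 * eta) / (rho * g * H)
  = (15 * 1000 * 0.56) / (1000 * 9.81 * 23)
  = 8400 / 225630
  = 0.03723 m^3/s = 37.23 L/s


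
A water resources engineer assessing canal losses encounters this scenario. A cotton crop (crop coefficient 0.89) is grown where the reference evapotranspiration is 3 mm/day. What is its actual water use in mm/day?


ETc = Kc * ET0
    = 0.89 * 3
    = 2.67 mm/day


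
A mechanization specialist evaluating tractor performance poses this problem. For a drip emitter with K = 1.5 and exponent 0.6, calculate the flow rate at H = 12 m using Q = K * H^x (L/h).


Q = K * H^x
  = 1.5 * 12^0.6
  = 1.5 * 4.4413
  = 6.66 L/h


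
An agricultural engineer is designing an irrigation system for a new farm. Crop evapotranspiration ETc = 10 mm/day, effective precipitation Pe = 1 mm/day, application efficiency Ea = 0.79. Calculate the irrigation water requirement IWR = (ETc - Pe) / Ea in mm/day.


IWR = (ETc - Pe) / Ea
    = (10 - 1) / 0.79
    = 9 / 0.79
    = 11.39 mm/day


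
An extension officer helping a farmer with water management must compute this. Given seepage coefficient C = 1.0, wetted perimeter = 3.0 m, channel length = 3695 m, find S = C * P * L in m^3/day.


S = C * P * L
  = 1.0 * 3.0 * 3695
  = 11085 m^3/day


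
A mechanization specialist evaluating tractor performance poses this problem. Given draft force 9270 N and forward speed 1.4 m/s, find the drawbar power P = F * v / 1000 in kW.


P = F * v / 1000
  = 9270 * 1.4 / 1000
  = 12978 / 1000
  = 12.98 kW


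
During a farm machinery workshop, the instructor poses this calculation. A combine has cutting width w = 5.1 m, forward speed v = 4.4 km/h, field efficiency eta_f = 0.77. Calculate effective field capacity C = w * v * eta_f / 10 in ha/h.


C = w * v * eta_f / 10
  = 5.1 * 4.4 * 0.77 / 10
  = 17.28 / 10
  = 1.73 ha/h


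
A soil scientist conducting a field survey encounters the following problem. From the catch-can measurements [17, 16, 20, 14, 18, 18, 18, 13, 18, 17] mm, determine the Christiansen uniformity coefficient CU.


xbar = 169 / 10 = 16.900
sum|xi - xbar| = 15.400
CU = 100 * (1 - 15.400 / (10 * 16.900))
   = 100 * (1 - 0.0911)
   = 90.89%


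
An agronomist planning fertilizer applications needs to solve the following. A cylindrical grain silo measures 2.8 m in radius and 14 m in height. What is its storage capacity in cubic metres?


V = pi * r^2 * h
  = pi * 2.8^2 * 14
  = pi * 7.84 * 14
  = 344.82 m^3


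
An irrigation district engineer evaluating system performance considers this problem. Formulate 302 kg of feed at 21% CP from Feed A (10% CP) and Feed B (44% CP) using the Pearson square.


parts_A = CP_b - target = 44 - 21 = 23
parts_B = target - CP_a = 21 - 10 = 11
total_parts = 23 + 11 = 34
Feed A = 302 * 23 / 34 = 204.29 kg
Feed B = 302 * 11 / 34 = 97.71 kg

204.29 kg


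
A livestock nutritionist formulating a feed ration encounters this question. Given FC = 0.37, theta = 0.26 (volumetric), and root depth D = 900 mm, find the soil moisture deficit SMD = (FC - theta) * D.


SMD = (FC - theta) * D
    = (0.37 - 0.26) * 900
    = 0.110 * 900
    = 99 mm


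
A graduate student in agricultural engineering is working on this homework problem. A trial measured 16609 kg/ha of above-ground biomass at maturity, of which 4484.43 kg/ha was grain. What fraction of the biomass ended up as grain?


HI = grain_yield / biomass
   = 4484.43 / 16609
   = 0.27


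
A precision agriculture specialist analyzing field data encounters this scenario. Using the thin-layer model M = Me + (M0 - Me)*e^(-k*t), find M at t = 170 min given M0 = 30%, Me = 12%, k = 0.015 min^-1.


M = Me + (M0 - Me) * e^(-k*t)
  = 12 + (30 - 12) * e^(-0.015*170)
  = 12 + 18 * e^(-2.550)
  = 12 + 18 * 0.07808
  = 12 + 1.4055
  = 13.41%


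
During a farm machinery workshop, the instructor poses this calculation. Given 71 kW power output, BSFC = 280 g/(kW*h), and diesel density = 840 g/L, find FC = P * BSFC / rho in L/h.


FC = P * BSFC / rho_fuel
   = 71 * 280 / 840
   = 19880 / 840
   = 23.67 L/h
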